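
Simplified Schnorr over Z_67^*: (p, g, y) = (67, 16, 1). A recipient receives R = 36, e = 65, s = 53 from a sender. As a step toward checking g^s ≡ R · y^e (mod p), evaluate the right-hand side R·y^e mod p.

36

1^2 = 1
1^4 ≡ 1^2 = 1
1^8 ≡ 1^2 = 1
1^16 ≡ 1^2 = 1
1^32 ≡ 1^2 = 1
1^64 ≡ 1^2 = 1
65 = 64 + 1, so 1^65 ≡ 1·1 ≡ 1 (mod 67)
R · y^e ≡ 36·1 = 36 ≡ 36 (mod 67)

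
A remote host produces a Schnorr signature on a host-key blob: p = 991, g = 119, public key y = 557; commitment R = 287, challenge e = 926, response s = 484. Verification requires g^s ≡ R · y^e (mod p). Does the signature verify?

g^s mod p:
119^484 mod 991 = 225
R · y^e mod p:
557^926 mod 991 = 116
287·116 = 33292 ≡ 589 (mod 991)
225 ≠ 589; the check fails.

does not verify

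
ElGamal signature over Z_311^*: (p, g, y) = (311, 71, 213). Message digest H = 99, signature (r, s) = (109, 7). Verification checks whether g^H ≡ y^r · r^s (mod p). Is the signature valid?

Left side g^H mod p:
71^99 mod 311 = 309
Right side y^r · r^s mod p:
213^109 mod 311 = 149
109^7 mod 311 = 16
149·16 = 2384 ≡ 207 (mod 311)
309 ≠ 207, so verification fails.

invalid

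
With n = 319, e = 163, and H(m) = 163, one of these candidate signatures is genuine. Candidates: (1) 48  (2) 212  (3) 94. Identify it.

1

Candidate 1: Squares mod 319: 48^1≡48, 48^2≡71, 48^4≡256, 48^8≡141, 48^16≡103, 48^32≡82, 48^64≡25, 48^128≡306; 163 = 128 + 32 + 2 + 1, so 48^163 ≡ 306·82·71·48 ≡ 163 (mod 319)
  → matches H(m) = 163
Candidate 2: Squares mod 319: 212^1≡212, 212^2≡284, 212^4≡268, 212^8≡49, 212^16≡168, 212^32≡152, 212^64≡136, 212^128≡313; 163 = 128 + 32 + 2 + 1, so 212^163 ≡ 313·152·284·212 ≡ 93 (mod 319)
Candidate 3: Squares mod 319: 94^1≡94, 94^2≡223, 94^4≡284, 94^8≡268, 94^16≡49, 94^32≡168, 94^64≡152, 94^128≡136; 163 = 128 + 32 + 2 + 1, so 94^163 ≡ 136·168·223·94 ≡ 194 (mod 319)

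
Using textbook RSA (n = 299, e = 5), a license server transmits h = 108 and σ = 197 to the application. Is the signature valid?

σ^5 mod 299 = 188
188 ≠ 108, so verification fails.

invalid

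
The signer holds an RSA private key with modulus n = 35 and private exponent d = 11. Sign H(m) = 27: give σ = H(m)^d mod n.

Squares mod 35: (H(m))^1≡27, (H(m))^2≡29, (H(m))^4≡1, (H(m))^8≡1
11 = 8 + 2 + 1, so (H(m))^11 ≡ 1·29·27 ≡ 13 (mod 35)

13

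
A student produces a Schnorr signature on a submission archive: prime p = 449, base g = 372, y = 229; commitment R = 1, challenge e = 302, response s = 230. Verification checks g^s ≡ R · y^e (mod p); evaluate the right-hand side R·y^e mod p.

122

Squares mod 449: 229^1≡229, 229^2≡357, 229^4≡382, 229^8≡448, 229^16≡1, 229^32≡1, 229^64≡1, 229^128≡1, 229^256≡1
302 = 256 + 32 + 8 + 4 + 2, so 229^302 ≡ 1·1·448·382·357 ≡ 122 (mod 449)
R · y^e ≡ 1·122 = 122 ≡ 122 (mod 449)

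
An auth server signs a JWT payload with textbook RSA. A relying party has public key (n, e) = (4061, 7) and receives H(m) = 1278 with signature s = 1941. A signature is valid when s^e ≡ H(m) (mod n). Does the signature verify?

verifies

Squares mod 4061: s^1≡1941, s^2≡2934, s^4≡3097
7 = 4 + 2 + 1, so s^7 ≡ 3097·2934·1941 ≡ 1278 (mod 4061)
s^7 mod 4061 = 1278 matches H(m).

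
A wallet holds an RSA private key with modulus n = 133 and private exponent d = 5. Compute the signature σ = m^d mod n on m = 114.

95

m^2 ≡ 114^2 = 12996 ≡ 95
m^4 ≡ 95^2 = 9025 ≡ 114
5 = 4 + 1, so m^5 ≡ 114·114 ≡ 95 (mod 133)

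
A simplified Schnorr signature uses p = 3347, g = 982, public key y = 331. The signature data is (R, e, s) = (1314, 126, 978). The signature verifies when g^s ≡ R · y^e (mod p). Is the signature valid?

valid

g^s mod p:
982^978 mod 3347 = 226
R · y^e mod p:
331^126 mod 3347 = 2960
1314·2960 = 3889440 ≡ 226 (mod 3347)
226 ≡ 226 (mod 3347); signature holds.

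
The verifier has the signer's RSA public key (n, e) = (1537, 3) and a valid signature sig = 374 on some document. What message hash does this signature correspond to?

sig^2 ≡ 374^2 = 139876 ≡ 9
3 = 2 + 1, so sig^3 ≡ 9·374 ≡ 292 (mod 1537)

292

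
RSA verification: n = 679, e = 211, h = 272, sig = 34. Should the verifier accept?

accept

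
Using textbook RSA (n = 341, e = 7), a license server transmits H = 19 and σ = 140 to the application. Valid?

Squares mod 341: σ^1≡140, σ^2≡163, σ^4≡312
7 = 4 + 2 + 1, so σ^7 ≡ 312·163·140 ≡ 101 (mod 341)
101 ≠ 19, so verification fails.

no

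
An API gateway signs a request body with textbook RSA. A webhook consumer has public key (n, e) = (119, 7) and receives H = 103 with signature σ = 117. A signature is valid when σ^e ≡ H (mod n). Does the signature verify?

does not verify

σ^2 ≡ 117^2 = 13689 ≡ 4
σ^4 ≡ 4^2 = 16
7 = 4 + 2 + 1, so σ^7 ≡ 16·4·117 ≡ 110 (mod 119)
The recovered value 110 does not match the digest 103.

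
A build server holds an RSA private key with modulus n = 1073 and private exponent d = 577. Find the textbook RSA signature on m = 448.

892

m^2 ≡ 448^2 = 200704 ≡ 53
m^4 ≡ 53^2 = 2809 ≡ 663
m^8 ≡ 663^2 = 439569 ≡ 712
m^16 ≡ 712^2 = 506944 ≡ 488
m^32 ≡ 488^2 = 238144 ≡ 1011
m^64 ≡ 1011^2 = 1022121 ≡ 625
m^128 ≡ 625^2 = 390625 ≡ 53
m^256 ≡ 53^2 = 2809 ≡ 663
m^512 ≡ 663^2 = 439569 ≡ 712
577 = 512 + 64 + 1, so m^577 ≡ 712·625·448 ≡ 892 (mod 1073)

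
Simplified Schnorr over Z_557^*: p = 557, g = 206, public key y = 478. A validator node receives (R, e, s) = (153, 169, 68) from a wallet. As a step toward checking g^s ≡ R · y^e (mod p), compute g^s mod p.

206^68 mod 557 = 492

492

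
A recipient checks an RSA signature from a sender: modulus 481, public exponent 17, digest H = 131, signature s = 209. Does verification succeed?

Squares mod 481: s^1≡209, s^2≡391, s^4≡404, s^8≡157, s^16≡118
17 = 16 + 1, so s^17 ≡ 118·209 ≡ 131 (mod 481)
s^17 mod 481 = 131 matches H.

passes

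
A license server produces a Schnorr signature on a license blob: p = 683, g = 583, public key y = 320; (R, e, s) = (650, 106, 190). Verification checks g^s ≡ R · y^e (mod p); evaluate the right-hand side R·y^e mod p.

320^106 mod 683 = 236
R · y^e ≡ 650·236 = 153400 ≡ 408 (mod 683)

408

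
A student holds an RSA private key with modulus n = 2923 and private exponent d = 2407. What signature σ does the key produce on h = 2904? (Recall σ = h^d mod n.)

1633

Squares mod 2923: h^1≡2904, h^2≡361, h^4≡1709, h^8≡604, h^16≡2364, h^32≡2643, h^64≡2402, h^128≡2525, h^256≡562, h^512≡160, h^1024≡2216, h^2048≡16
2407 = 2048 + 256 + 64 + 32 + 4 + 2 + 1, so h^2407 ≡ 16·562·2402·2643·1709·361·2904 ≡ 1633 (mod 2923)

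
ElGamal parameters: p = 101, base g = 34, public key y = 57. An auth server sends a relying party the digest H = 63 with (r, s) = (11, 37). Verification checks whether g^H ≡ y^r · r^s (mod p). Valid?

no

Left side g^H mod p:
34^63 mod 101 = 93
Right side y^r · r^s mod p:
57^11 mod 101 = 44
11^37 mod 101 = 67
44·67 = 2948 ≡ 19 (mod 101)
93 ≠ 19, so verification fails.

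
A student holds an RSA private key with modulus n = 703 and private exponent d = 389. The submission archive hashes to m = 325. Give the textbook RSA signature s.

680

m^2 ≡ 325^2 = 105625 ≡ 175
m^4 ≡ 175^2 = 30625 ≡ 396
m^8 ≡ 396^2 = 156816 ≡ 47
m^16 ≡ 47^2 = 2209 ≡ 100
m^32 ≡ 100^2 = 10000 ≡ 158
m^64 ≡ 158^2 = 24964 ≡ 359
m^128 ≡ 359^2 = 128881 ≡ 232
m^256 ≡ 232^2 = 53824 ≡ 396
389 = 256 + 128 + 4 + 1, so m^389 ≡ 396·232·396·325 ≡ 680 (mod 703)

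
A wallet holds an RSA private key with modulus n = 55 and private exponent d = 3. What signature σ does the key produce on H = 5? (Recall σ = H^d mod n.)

15

H^2 ≡ 5^2 = 25
3 = 2 + 1, so H^3 ≡ 25·5 ≡ 15 (mod 55)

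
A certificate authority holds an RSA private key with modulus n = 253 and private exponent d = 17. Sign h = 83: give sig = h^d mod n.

h^2 ≡ 83^2 = 6889 ≡ 58
h^4 ≡ 58^2 = 3364 ≡ 75
h^8 ≡ 75^2 = 5625 ≡ 59
h^16 ≡ 59^2 = 3481 ≡ 192
17 = 16 + 1, so h^17 ≡ 192·83 ≡ 250 (mod 253)

250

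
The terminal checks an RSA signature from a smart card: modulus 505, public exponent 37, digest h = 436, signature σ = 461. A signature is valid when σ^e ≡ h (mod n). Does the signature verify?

verifies

Squares mod 505: σ^1≡461, σ^2≡421, σ^4≡491, σ^8≡196, σ^16≡36, σ^32≡286
37 = 32 + 4 + 1, so σ^37 ≡ 286·491·461 ≡ 436 (mod 505)
Since 436 equals the digest 436, verification succeeds.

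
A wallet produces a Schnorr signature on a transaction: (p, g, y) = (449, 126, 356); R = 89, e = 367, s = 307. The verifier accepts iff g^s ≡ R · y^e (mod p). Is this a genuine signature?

genuine

g^s mod p:
126^2 = 15876 ≡ 161
126^4 ≡ 161^2 = 25921 ≡ 328
126^8 ≡ 328^2 = 107584 ≡ 273
126^16 ≡ 273^2 = 74529 ≡ 444
126^32 ≡ 444^2 = 197136 ≡ 25
126^64 ≡ 25^2 = 625 ≡ 176
126^128 ≡ 176^2 = 30976 ≡ 444
126^256 ≡ 444^2 = 197136 ≡ 25
307 = 256 + 32 + 16 + 2 + 1, so 126^307 ≡ 25·25·444·161·126 ≡ 111 (mod 449)
R · y^e mod p:
356^2 = 126736 ≡ 118
356^4 ≡ 118^2 = 13924 ≡ 5
356^8 ≡ 5^2 = 25
356^16 ≡ 25^2 = 625 ≡ 176
356^32 ≡ 176^2 = 30976 ≡ 444
356^64 ≡ 444^2 = 197136 ≡ 25
356^128 ≡ 25^2 = 625 ≡ 176
356^256 ≡ 176^2 = 30976 ≡ 444
367 = 256 + 64 + 32 + 8 + 4 + 2 + 1, so 356^367 ≡ 444·25·444·25·5·118·356 ≡ 198 (mod 449)
89·198 = 17622 ≡ 111 (mod 449)
111 ≡ 111 (mod 449); signature holds.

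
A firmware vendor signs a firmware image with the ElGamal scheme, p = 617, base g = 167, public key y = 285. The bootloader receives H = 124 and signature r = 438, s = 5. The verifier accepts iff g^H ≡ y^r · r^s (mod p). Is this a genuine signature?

forged

Left side g^H mod p:
Squares mod 617: 167^1≡167, 167^2≡124, 167^4≡568, 167^8≡550, 167^16≡170, 167^32≡518, 167^64≡546
124 = 64 + 32 + 16 + 8 + 4, so 167^124 ≡ 546·518·170·550·568 ≡ 86 (mod 617)
Right side y^r · r^s mod p:
Squares mod 617: 285^1≡285, 285^2≡398, 285^4≡452, 285^8≡77, 285^16≡376, 285^32≡83, 285^64≡102, 285^128≡532, 285^256≡438
438 = 256 + 128 + 32 + 16 + 4 + 2, so 285^438 ≡ 438·532·83·376·452·398 ≡ 105 (mod 617)
Squares mod 617: 438^1≡438, 438^2≡574, 438^4≡615
5 = 4 + 1, so 438^5 ≡ 615·438 ≡ 358 (mod 617)
105·358 = 37590 ≡ 570 (mod 617)
86 ≠ 570, so verification fails.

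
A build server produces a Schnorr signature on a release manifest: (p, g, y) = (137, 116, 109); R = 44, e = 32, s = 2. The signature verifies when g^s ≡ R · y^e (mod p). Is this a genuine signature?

g^s mod p:
Squares mod 137: 116^1≡116, 116^2≡30
116^2 ≡ 30 (mod 137)
R · y^e mod p:
Squares mod 137: 109^1≡109, 109^2≡99, 109^4≡74, 109^8≡133, 109^16≡16, 109^32≡119
109^32 ≡ 119 (mod 137)
44·119 = 5236 ≡ 30 (mod 137)
30 ≡ 30 (mod 137); signature holds.

genuine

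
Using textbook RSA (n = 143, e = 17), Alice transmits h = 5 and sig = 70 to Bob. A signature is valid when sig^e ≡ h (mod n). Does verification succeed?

sig^2 ≡ 70^2 = 4900 ≡ 38
sig^4 ≡ 38^2 = 1444 ≡ 14
sig^8 ≡ 14^2 = 196 ≡ 53
sig^16 ≡ 53^2 = 2809 ≡ 92
17 = 16 + 1, so sig^17 ≡ 92·70 ≡ 5 (mod 143)
sig^17 mod 143 = 5 matches h.

passes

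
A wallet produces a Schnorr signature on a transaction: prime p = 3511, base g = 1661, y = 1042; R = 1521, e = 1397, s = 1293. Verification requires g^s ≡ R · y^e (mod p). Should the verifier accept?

reject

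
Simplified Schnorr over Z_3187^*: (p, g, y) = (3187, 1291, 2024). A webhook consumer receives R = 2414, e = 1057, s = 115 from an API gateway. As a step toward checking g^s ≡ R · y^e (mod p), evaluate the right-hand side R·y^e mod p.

2896

Squares mod 3187: 2024^1≡2024, 2024^2≡1281, 2024^4≡2843, 2024^8≡417, 2024^16≡1791, 2024^32≡1559, 2024^64≡1987, 2024^128≡2663, 2024^256≡494, 2024^512≡1824, 2024^1024≡2935
1057 = 1024 + 32 + 1, so 2024^1057 ≡ 2935·1559·2024 ≡ 1229 (mod 3187)
R · y^e ≡ 2414·1229 = 2966806 ≡ 2896 (mod 3187)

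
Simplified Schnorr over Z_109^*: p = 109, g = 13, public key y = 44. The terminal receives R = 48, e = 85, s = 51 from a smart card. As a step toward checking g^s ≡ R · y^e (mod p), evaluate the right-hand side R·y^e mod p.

Squares mod 109: 44^1≡44, 44^2≡83, 44^4≡22, 44^8≡48, 44^16≡15, 44^32≡7, 44^64≡49
85 = 64 + 16 + 4 + 1, so 44^85 ≡ 49·15·22·44 ≡ 37 (mod 109)
R · y^e ≡ 48·37 = 1776 ≡ 32 (mod 109)

32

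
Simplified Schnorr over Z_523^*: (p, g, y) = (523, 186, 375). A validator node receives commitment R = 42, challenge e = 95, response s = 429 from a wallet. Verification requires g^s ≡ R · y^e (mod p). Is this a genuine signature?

forged

g^s mod p:
Squares mod 523: 186^1≡186, 186^2≡78, 186^4≡331, 186^8≡254, 186^16≡187, 186^32≡451, 186^64≡477, 186^128≡24, 186^256≡53
429 = 256 + 128 + 32 + 8 + 4 + 1, so 186^429 ≡ 53·24·451·254·331·186 ≡ 408 (mod 523)
R · y^e mod p:
Squares mod 523: 375^1≡375, 375^2≡461, 375^4≡183, 375^8≡17, 375^16≡289, 375^32≡364, 375^64≡177
95 = 64 + 16 + 8 + 4 + 2 + 1, so 375^95 ≡ 177·289·17·183·461·375 ≡ 17 (mod 523)
42·17 = 714 ≡ 191 (mod 523)
408 ≠ 191; the check fails.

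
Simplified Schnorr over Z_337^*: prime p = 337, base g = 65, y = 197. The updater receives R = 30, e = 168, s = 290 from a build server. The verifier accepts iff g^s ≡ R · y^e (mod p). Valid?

no

g^s mod p:
65^2 = 4225 ≡ 181
65^4 ≡ 181^2 = 32761 ≡ 72
65^8 ≡ 72^2 = 5184 ≡ 129
65^16 ≡ 129^2 = 16641 ≡ 128
65^32 ≡ 128^2 = 16384 ≡ 208
65^64 ≡ 208^2 = 43264 ≡ 128
65^128 ≡ 128^2 = 16384 ≡ 208
65^256 ≡ 208^2 = 43264 ≡ 128
290 = 256 + 32 + 2, so 65^290 ≡ 128·208·181 ≡ 181 (mod 337)
R · y^e mod p:
197^2 = 38809 ≡ 54
197^4 ≡ 54^2 = 2916 ≡ 220
197^8 ≡ 220^2 = 48400 ≡ 209
197^16 ≡ 209^2 = 43681 ≡ 208
197^32 ≡ 208^2 = 43264 ≡ 128
197^64 ≡ 128^2 = 16384 ≡ 208
197^128 ≡ 208^2 = 43264 ≡ 128
168 = 128 + 32 + 8, so 197^168 ≡ 128·128·209 ≡ 336 (mod 337)
30·336 = 10080 ≡ 307 (mod 337)
181 ≠ 307; the check fails.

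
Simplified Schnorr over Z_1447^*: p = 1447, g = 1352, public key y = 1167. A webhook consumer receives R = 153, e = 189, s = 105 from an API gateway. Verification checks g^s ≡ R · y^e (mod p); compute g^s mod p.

1352^2 = 1827904 ≡ 343
1352^4 ≡ 343^2 = 117649 ≡ 442
1352^8 ≡ 442^2 = 195364 ≡ 19
1352^16 ≡ 19^2 = 361
1352^32 ≡ 361^2 = 130321 ≡ 91
1352^64 ≡ 91^2 = 8281 ≡ 1046
105 = 64 + 32 + 8 + 1, so 1352^105 ≡ 1046·91·19·1352 ≡ 262 (mod 1447)

262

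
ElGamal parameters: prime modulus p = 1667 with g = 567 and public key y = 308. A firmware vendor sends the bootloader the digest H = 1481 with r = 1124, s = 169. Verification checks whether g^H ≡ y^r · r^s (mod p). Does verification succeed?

fails

Left side g^H mod p:
567^2 = 321489 ≡ 1425
567^4 ≡ 1425^2 = 2030625 ≡ 219
567^8 ≡ 219^2 = 47961 ≡ 1285
567^16 ≡ 1285^2 = 1651225 ≡ 895
567^32 ≡ 895^2 = 801025 ≡ 865
567^64 ≡ 865^2 = 748225 ≡ 1409
567^128 ≡ 1409^2 = 1985281 ≡ 1551
567^256 ≡ 1551^2 = 2405601 ≡ 120
567^512 ≡ 120^2 = 14400 ≡ 1064
567^1024 ≡ 1064^2 = 1132096 ≡ 203
1481 = 1024 + 256 + 128 + 64 + 8 + 1, so 567^1481 ≡ 203·120·1551·1409·1285·567 ≡ 1460 (mod 1667)
Right side y^r · r^s mod p:
308^2 = 94864 ≡ 1512
308^4 ≡ 1512^2 = 2286144 ≡ 687
308^8 ≡ 687^2 = 471969 ≡ 208
308^16 ≡ 208^2 = 43264 ≡ 1589
308^32 ≡ 1589^2 = 2524921 ≡ 1083
308^64 ≡ 1083^2 = 1172889 ≡ 988
308^128 ≡ 988^2 = 976144 ≡ 949
308^256 ≡ 949^2 = 900601 ≡ 421
308^512 ≡ 421^2 = 177241 ≡ 539
308^1024 ≡ 539^2 = 290521 ≡ 463
1124 = 1024 + 64 + 32 + 4, so 308^1124 ≡ 463·988·1083·687 ≡ 1347 (mod 1667)
1124^2 = 1263376 ≡ 1457
1124^4 ≡ 1457^2 = 2122849 ≡ 758
1124^8 ≡ 758^2 = 574564 ≡ 1116
1124^16 ≡ 1116^2 = 1245456 ≡ 207
1124^32 ≡ 207^2 = 42849 ≡ 1174
1124^64 ≡ 1174^2 = 1378276 ≡ 1334
1124^128 ≡ 1334^2 = 1779556 ≡ 867
169 = 128 + 32 + 8 + 1, so 1124^169 ≡ 867·1174·1116·1124 ≡ 242 (mod 1667)
1347·242 = 325974 ≡ 909 (mod 1667)
1460 ≠ 909, so verification fails.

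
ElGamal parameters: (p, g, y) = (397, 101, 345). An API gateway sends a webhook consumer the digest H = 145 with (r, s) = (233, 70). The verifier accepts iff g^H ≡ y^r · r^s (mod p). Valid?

Left side g^H mod p:
Squares mod 397: 101^1≡101, 101^2≡276, 101^4≡349, 101^8≡319, 101^16≡129, 101^32≡364, 101^64≡295, 101^128≡82
145 = 128 + 16 + 1, so 101^145 ≡ 82·129·101 ≡ 51 (mod 397)
Right side y^r · r^s mod p:
Squares mod 397: 345^1≡345, 345^2≡322, 345^4≡67, 345^8≡122, 345^16≡195, 345^32≡310, 345^64≡26, 345^128≡279
233 = 128 + 64 + 32 + 8 + 1, so 345^233 ≡ 279·26·310·122·345 ≡ 262 (mod 397)
Squares mod 397: 233^1≡233, 233^2≡297, 233^4≡75, 233^8≡67, 233^16≡122, 233^32≡195, 233^64≡310
70 = 64 + 4 + 2, so 233^70 ≡ 310·75·297 ≡ 229 (mod 397)
262·229 = 59998 ≡ 51 (mod 397)
51 ≡ 51 (mod 397), so the signature is genuine.

yes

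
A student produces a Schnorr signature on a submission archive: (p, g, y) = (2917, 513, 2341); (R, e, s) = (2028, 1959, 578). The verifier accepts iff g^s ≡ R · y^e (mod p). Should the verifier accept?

g^s mod p:
513^2 = 263169 ≡ 639
513^4 ≡ 639^2 = 408321 ≡ 2858
513^8 ≡ 2858^2 = 8168164 ≡ 564
513^16 ≡ 564^2 = 318096 ≡ 143
513^32 ≡ 143^2 = 20449 ≡ 30
513^64 ≡ 30^2 = 900
513^128 ≡ 900^2 = 810000 ≡ 1991
513^256 ≡ 1991^2 = 3964081 ≡ 2795
513^512 ≡ 2795^2 = 7812025 ≡ 299
578 = 512 + 64 + 2, so 513^578 ≡ 299·900·639 ≡ 667 (mod 2917)
R · y^e mod p:
2341^2 = 5480281 ≡ 2155
2341^4 ≡ 2155^2 = 4644025 ≡ 161
2341^8 ≡ 161^2 = 25921 ≡ 2585
2341^16 ≡ 2585^2 = 6682225 ≡ 2295
2341^32 ≡ 2295^2 = 5267025 ≡ 1840
2341^64 ≡ 1840^2 = 3385600 ≡ 1880
2341^128 ≡ 1880^2 = 3534400 ≡ 1913
2341^256 ≡ 1913^2 = 3659569 ≡ 1651
2341^512 ≡ 1651^2 = 2725801 ≡ 1323
2341^1024 ≡ 1323^2 = 1750329 ≡ 129
1959 = 1024 + 512 + 256 + 128 + 32 + 4 + 2 + 1, so 2341^1959 ≡ 129·1323·1651·1913·1840·161·2155·2341 ≡ 2890 (mod 2917)
2028·2890 = 5860920 ≡ 667 (mod 2917)
667 ≡ 667 (mod 2917); signature holds.

accept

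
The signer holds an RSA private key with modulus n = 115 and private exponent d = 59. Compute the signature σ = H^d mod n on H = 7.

83

H^2 ≡ 7^2 = 49
H^4 ≡ 49^2 = 2401 ≡ 101
H^8 ≡ 101^2 = 10201 ≡ 81
H^16 ≡ 81^2 = 6561 ≡ 6
H^32 ≡ 6^2 = 36
59 = 32 + 16 + 8 + 2 + 1, so H^59 ≡ 36·6·81·49·7 ≡ 83 (mod 115)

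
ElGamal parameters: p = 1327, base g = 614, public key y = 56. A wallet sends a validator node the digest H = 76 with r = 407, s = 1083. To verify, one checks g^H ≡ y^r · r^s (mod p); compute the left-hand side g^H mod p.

419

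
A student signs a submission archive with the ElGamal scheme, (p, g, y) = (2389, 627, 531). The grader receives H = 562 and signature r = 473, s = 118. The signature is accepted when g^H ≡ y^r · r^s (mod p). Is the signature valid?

Left side g^H mod p:
627^2 = 393129 ≡ 1333
627^4 ≡ 1333^2 = 1776889 ≡ 1862
627^8 ≡ 1862^2 = 3467044 ≡ 605
627^16 ≡ 605^2 = 366025 ≡ 508
627^32 ≡ 508^2 = 258064 ≡ 52
627^64 ≡ 52^2 = 2704 ≡ 315
627^128 ≡ 315^2 = 99225 ≡ 1276
627^256 ≡ 1276^2 = 1628176 ≡ 1267
627^512 ≡ 1267^2 = 1605289 ≡ 2270
562 = 512 + 32 + 16 + 2, so 627^562 ≡ 2270·52·508·1333 ≡ 834 (mod 2389)
Right side y^r · r^s mod p:
531^2 = 281961 ≡ 59
531^4 ≡ 59^2 = 3481 ≡ 1092
531^8 ≡ 1092^2 = 1192464 ≡ 353
531^16 ≡ 353^2 = 124609 ≡ 381
531^32 ≡ 381^2 = 145161 ≡ 1821
531^64 ≡ 1821^2 = 3316041 ≡ 109
531^128 ≡ 109^2 = 11881 ≡ 2325
531^256 ≡ 2325^2 = 5405625 ≡ 1707
473 = 256 + 128 + 64 + 16 + 8 + 1, so 531^473 ≡ 1707·2325·109·381·353·531 ≡ 1924 (mod 2389)
473^2 = 223729 ≡ 1552
473^4 ≡ 1552^2 = 2408704 ≡ 592
473^8 ≡ 592^2 = 350464 ≡ 1670
473^16 ≡ 1670^2 = 2788900 ≡ 937
473^32 ≡ 937^2 = 877969 ≡ 1206
473^64 ≡ 1206^2 = 1454436 ≡ 1924
118 = 64 + 32 + 16 + 4 + 2, so 473^118 ≡ 1924·1206·937·592·1552 ≡ 1428 (mod 2389)
1924·1428 = 2747472 ≡ 122 (mod 2389)
834 ≠ 122, so verification fails.

invalid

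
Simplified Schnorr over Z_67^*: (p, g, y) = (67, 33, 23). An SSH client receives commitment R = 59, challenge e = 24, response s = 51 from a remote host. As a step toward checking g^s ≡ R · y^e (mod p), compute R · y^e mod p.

62

23^2 = 529 ≡ 60
23^4 ≡ 60^2 = 3600 ≡ 49
23^8 ≡ 49^2 = 2401 ≡ 56
23^16 ≡ 56^2 = 3136 ≡ 54
24 = 16 + 8, so 23^24 ≡ 54·56 ≡ 9 (mod 67)
R · y^e ≡ 59·9 = 531 ≡ 62 (mod 67)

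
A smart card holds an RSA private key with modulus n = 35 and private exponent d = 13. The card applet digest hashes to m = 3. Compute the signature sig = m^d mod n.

Squares mod 35: m^1≡3, m^2≡9, m^4≡11, m^8≡16
13 = 8 + 4 + 1, so m^13 ≡ 16·11·3 ≡ 3 (mod 35)

3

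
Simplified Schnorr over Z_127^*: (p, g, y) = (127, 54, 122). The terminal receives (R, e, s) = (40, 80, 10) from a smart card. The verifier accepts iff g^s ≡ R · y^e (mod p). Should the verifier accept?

g^s mod p:
54^2 = 2916 ≡ 122
54^4 ≡ 122^2 = 14884 ≡ 25
54^8 ≡ 25^2 = 625 ≡ 117
10 = 8 + 2, so 54^10 ≡ 117·122 ≡ 50 (mod 127)
R · y^e mod p:
122^2 = 14884 ≡ 25
122^4 ≡ 25^2 = 625 ≡ 117
122^8 ≡ 117^2 = 13689 ≡ 100
122^16 ≡ 100^2 = 10000 ≡ 94
122^32 ≡ 94^2 = 8836 ≡ 73
122^64 ≡ 73^2 = 5329 ≡ 122
80 = 64 + 16, so 122^80 ≡ 122·94 ≡ 38 (mod 127)
40·38 = 1520 ≡ 123 (mod 127)
50 ≠ 123; the check fails.

reject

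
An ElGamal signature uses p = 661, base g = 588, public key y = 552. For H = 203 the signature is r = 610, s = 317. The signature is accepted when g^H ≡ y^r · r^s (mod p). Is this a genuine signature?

genuine

Left side g^H mod p:
Squares mod 661: 588^1≡588, 588^2≡41, 588^4≡359, 588^8≡647, 588^16≡196, 588^32≡78, 588^64≡135, 588^128≡378
203 = 128 + 64 + 8 + 2 + 1, so 588^203 ≡ 378·135·647·41·588 ≡ 75 (mod 661)
Right side y^r · r^s mod p:
Squares mod 661: 552^1≡552, 552^2≡644, 552^4≡289, 552^8≡235, 552^16≡362, 552^32≡166, 552^64≡455, 552^128≡132, 552^256≡238, 552^512≡459
610 = 512 + 64 + 32 + 2, so 552^610 ≡ 459·455·166·644 ≡ 230 (mod 661)
Squares mod 661: 610^1≡610, 610^2≡618, 610^4≡527, 610^8≡109, 610^16≡644, 610^32≡289, 610^64≡235, 610^128≡362, 610^256≡166
317 = 256 + 32 + 16 + 8 + 4 + 1, so 610^317 ≡ 166·289·644·109·527·610 ≡ 532 (mod 661)
230·532 = 122360 ≡ 75 (mod 661)
75 ≡ 75 (mod 661), so the signature is genuine.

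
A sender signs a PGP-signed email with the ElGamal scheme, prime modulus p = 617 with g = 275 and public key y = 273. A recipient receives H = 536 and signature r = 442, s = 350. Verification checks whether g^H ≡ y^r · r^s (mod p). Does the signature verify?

verifies

Left side g^H mod p:
Squares mod 617: 275^1≡275, 275^2≡351, 275^4≡418, 275^8≡113, 275^16≡429, 275^32≡175, 275^64≡392, 275^128≡31, 275^256≡344, 275^512≡489
536 = 512 + 16 + 8, so 275^536 ≡ 489·429·113 ≡ 113 (mod 617)
Right side y^r · r^s mod p:
Squares mod 617: 273^1≡273, 273^2≡489, 273^4≡342, 273^8≡351, 273^16≡418, 273^32≡113, 273^64≡429, 273^128≡175, 273^256≡392
442 = 256 + 128 + 32 + 16 + 8 + 2, so 273^442 ≡ 392·175·113·418·351·489 ≡ 489 (mod 617)
Squares mod 617: 442^1≡442, 442^2≡392, 442^4≡31, 442^8≡344, 442^16≡489, 442^32≡342, 442^64≡351, 442^128≡418, 442^256≡113
350 = 256 + 64 + 16 + 8 + 4 + 2, so 442^350 ≡ 113·351·489·344·31·392 ≡ 351 (mod 617)
489·351 = 171639 ≡ 113 (mod 617)
113 ≡ 113 (mod 617), so the signature is genuine.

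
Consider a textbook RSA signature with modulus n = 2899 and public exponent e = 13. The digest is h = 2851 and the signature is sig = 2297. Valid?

no

sig^2 ≡ 2297^2 = 5276209 ≡ 29
sig^4 ≡ 29^2 = 841
sig^8 ≡ 841^2 = 707281 ≡ 2824
13 = 8 + 4 + 1, so sig^13 ≡ 2824·841·2297 ≡ 48 (mod 2899)
The recovered value 48 does not match the digest 2851.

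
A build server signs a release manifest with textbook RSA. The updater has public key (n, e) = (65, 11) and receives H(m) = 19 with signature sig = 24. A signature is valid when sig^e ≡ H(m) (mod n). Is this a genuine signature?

genuine

sig^2 ≡ 24^2 = 576 ≡ 56
sig^4 ≡ 56^2 = 3136 ≡ 16
sig^8 ≡ 16^2 = 256 ≡ 61
11 = 8 + 2 + 1, so sig^11 ≡ 61·56·24 ≡ 19 (mod 65)
Since 19 equals the digest 19, verification succeeds.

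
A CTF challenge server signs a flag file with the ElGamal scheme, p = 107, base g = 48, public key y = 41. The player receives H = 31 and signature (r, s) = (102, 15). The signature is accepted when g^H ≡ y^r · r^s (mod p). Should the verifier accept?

Left side g^H mod p:
Squares mod 107: 48^1≡48, 48^2≡57, 48^4≡39, 48^8≡23, 48^16≡101
31 = 16 + 8 + 4 + 2 + 1, so 48^31 ≡ 101·23·39·57·48 ≡ 81 (mod 107)
Right side y^r · r^s mod p:
Squares mod 107: 41^1≡41, 41^2≡76, 41^4≡105, 41^8≡4, 41^16≡16, 41^32≡42, 41^64≡52
102 = 64 + 32 + 4 + 2, so 41^102 ≡ 52·42·105·76 ≡ 53 (mod 107)
Squares mod 107: 102^1≡102, 102^2≡25, 102^4≡90, 102^8≡75
15 = 8 + 4 + 2 + 1, so 102^15 ≡ 75·90·25·102 ≡ 52 (mod 107)
53·52 = 2756 ≡ 81 (mod 107)
81 ≡ 81 (mod 107), so the signature is genuine.

accept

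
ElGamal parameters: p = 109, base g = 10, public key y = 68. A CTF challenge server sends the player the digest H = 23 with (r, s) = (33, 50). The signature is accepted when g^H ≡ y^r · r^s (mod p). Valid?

no

Left side g^H mod p:
Squares mod 109: 10^1≡10, 10^2≡100, 10^4≡81, 10^8≡21, 10^16≡5
23 = 16 + 4 + 2 + 1, so 10^23 ≡ 5·81·100·10 ≡ 65 (mod 109)
Right side y^r · r^s mod p:
Squares mod 109: 68^1≡68, 68^2≡46, 68^4≡45, 68^8≡63, 68^16≡45, 68^32≡63
33 = 32 + 1, so 68^33 ≡ 63·68 ≡ 33 (mod 109)
Squares mod 109: 33^1≡33, 33^2≡108, 33^4≡1, 33^8≡1, 33^16≡1, 33^32≡1
50 = 32 + 16 + 2, so 33^50 ≡ 1·1·108 ≡ 108 (mod 109)
33·108 = 3564 ≡ 76 (mod 109)
65 ≠ 76, so verification fails.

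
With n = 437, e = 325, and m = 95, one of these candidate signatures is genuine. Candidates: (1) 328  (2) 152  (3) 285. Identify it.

3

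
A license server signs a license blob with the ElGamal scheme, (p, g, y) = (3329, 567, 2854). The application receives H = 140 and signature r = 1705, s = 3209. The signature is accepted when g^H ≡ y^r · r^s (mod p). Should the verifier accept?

Left side g^H mod p:
567^2 = 321489 ≡ 1905
567^4 ≡ 1905^2 = 3629025 ≡ 415
567^8 ≡ 415^2 = 172225 ≡ 2446
567^16 ≡ 2446^2 = 5982916 ≡ 703
567^32 ≡ 703^2 = 494209 ≡ 1517
567^64 ≡ 1517^2 = 2301289 ≡ 950
567^128 ≡ 950^2 = 902500 ≡ 341
140 = 128 + 8 + 4, so 567^140 ≡ 341·2446·415 ≡ 2928 (mod 3329)
Right side y^r · r^s mod p:
2854^2 = 8145316 ≡ 2582
2854^4 ≡ 2582^2 = 6666724 ≡ 2066
2854^8 ≡ 2066^2 = 4268356 ≡ 578
2854^16 ≡ 578^2 = 334084 ≡ 1184
2854^32 ≡ 1184^2 = 1401856 ≡ 347
2854^64 ≡ 347^2 = 120409 ≡ 565
2854^128 ≡ 565^2 = 319225 ≡ 2970
2854^256 ≡ 2970^2 = 8820900 ≡ 2379
2854^512 ≡ 2379^2 = 5659641 ≡ 341
2854^1024 ≡ 341^2 = 116281 ≡ 3095
1705 = 1024 + 512 + 128 + 32 + 8 + 1, so 2854^1705 ≡ 3095·341·2970·347·578·2854 ≡ 472 (mod 3329)
1705^2 = 2907025 ≡ 808
1705^4 ≡ 808^2 = 652864 ≡ 380
1705^8 ≡ 380^2 = 144400 ≡ 1253
1705^16 ≡ 1253^2 = 1570009 ≡ 2050
1705^32 ≡ 2050^2 = 4202500 ≡ 1302
1705^64 ≡ 1302^2 = 1695204 ≡ 743
1705^128 ≡ 743^2 = 552049 ≡ 2764
1705^256 ≡ 2764^2 = 7639696 ≡ 2970
1705^512 ≡ 2970^2 = 8820900 ≡ 2379
1705^1024 ≡ 2379^2 = 5659641 ≡ 341
1705^2048 ≡ 341^2 = 116281 ≡ 3095
3209 = 2048 + 1024 + 128 + 8 + 1, so 1705^3209 ≡ 3095·341·2764·1253·1705 ≡ 2376 (mod 3329)
472·2376 = 1121472 ≡ 2928 (mod 3329)
2928 ≡ 2928 (mod 3329), so the signature is genuine.

accept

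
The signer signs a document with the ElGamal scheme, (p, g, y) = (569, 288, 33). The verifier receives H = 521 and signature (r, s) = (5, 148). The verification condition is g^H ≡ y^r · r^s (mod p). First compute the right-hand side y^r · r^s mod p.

219

33^2 = 1089 ≡ 520
33^4 ≡ 520^2 = 270400 ≡ 125
5 = 4 + 1, so 33^5 ≡ 125·33 ≡ 142 (mod 569)
5^2 = 25
5^4 ≡ 25^2 = 625 ≡ 56
5^8 ≡ 56^2 = 3136 ≡ 291
5^16 ≡ 291^2 = 84681 ≡ 469
5^32 ≡ 469^2 = 219961 ≡ 327
5^64 ≡ 327^2 = 106929 ≡ 526
5^128 ≡ 526^2 = 276676 ≡ 142
148 = 128 + 16 + 4, so 5^148 ≡ 142·469·56 ≡ 262 (mod 569)
y^r · r^s ≡ 142·262 = 37204 ≡ 219 (mod 569)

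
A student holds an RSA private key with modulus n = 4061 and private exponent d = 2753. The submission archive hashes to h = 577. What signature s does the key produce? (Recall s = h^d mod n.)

Squares mod 4061: h^1≡577, h^2≡3988, h^4≡1268, h^8≡3729, h^16≡577, h^32≡3988, h^64≡1268, h^128≡3729, h^256≡577, h^512≡3988, h^1024≡1268, h^2048≡3729
2753 = 2048 + 512 + 128 + 64 + 1, so h^2753 ≡ 3729·3988·3729·1268·577 ≡ 3729 (mod 4061)

3729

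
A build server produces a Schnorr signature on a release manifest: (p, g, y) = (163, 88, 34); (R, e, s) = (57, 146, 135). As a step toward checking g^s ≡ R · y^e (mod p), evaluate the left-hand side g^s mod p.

58

Squares mod 163: 88^1≡88, 88^2≡83, 88^4≡43, 88^8≡56, 88^16≡39, 88^32≡54, 88^64≡145, 88^128≡161
135 = 128 + 4 + 2 + 1, so 88^135 ≡ 161·43·83·88 ≡ 58 (mod 163)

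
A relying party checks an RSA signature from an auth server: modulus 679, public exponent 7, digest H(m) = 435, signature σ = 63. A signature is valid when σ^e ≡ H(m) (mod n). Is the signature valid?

σ^7 mod 679 = 336
The recovered value 336 does not match the digest 435.

invalid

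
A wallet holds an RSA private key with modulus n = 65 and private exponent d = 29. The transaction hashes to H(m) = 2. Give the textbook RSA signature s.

Squares mod 65: (H(m))^1≡2, (H(m))^2≡4, (H(m))^4≡16, (H(m))^8≡61, (H(m))^16≡16
29 = 16 + 8 + 4 + 1, so (H(m))^29 ≡ 16·61·16·2 ≡ 32 (mod 65)

32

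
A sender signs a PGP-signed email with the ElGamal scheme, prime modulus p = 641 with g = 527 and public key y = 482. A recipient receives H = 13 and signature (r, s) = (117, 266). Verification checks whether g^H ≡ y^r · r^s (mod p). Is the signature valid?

Left side g^H mod p:
527^2 = 277729 ≡ 176
527^4 ≡ 176^2 = 30976 ≡ 208
527^8 ≡ 208^2 = 43264 ≡ 317
13 = 8 + 4 + 1, so 527^13 ≡ 317·208·527 ≡ 303 (mod 641)
Right side y^r · r^s mod p:
482^2 = 232324 ≡ 282
482^4 ≡ 282^2 = 79524 ≡ 40
482^8 ≡ 40^2 = 1600 ≡ 318
482^16 ≡ 318^2 = 101124 ≡ 487
482^32 ≡ 487^2 = 237169 ≡ 640
482^64 ≡ 640^2 = 409600 ≡ 1
117 = 64 + 32 + 16 + 4 + 1, so 482^117 ≡ 1·640·487·40·482 ≡ 8 (mod 641)
117^2 = 13689 ≡ 228
117^4 ≡ 228^2 = 51984 ≡ 63
117^8 ≡ 63^2 = 3969 ≡ 123
117^16 ≡ 123^2 = 15129 ≡ 386
117^32 ≡ 386^2 = 148996 ≡ 284
117^64 ≡ 284^2 = 80656 ≡ 531
117^128 ≡ 531^2 = 281961 ≡ 562
117^256 ≡ 562^2 = 315844 ≡ 472
266 = 256 + 8 + 2, so 117^266 ≡ 472·123·228 ≡ 118 (mod 641)
8·118 = 944 ≡ 303 (mod 641)
303 ≡ 303 (mod 641), so the signature is genuine.

valid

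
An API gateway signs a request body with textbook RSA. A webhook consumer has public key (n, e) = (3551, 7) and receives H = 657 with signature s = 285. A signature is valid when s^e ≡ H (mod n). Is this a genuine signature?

genuine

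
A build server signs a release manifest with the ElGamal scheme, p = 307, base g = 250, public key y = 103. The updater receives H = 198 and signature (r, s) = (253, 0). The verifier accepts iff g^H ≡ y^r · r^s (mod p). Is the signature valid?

invalid

Left side g^H mod p:
250^2 = 62500 ≡ 179
250^4 ≡ 179^2 = 32041 ≡ 113
250^8 ≡ 113^2 = 12769 ≡ 182
250^16 ≡ 182^2 = 33124 ≡ 275
250^32 ≡ 275^2 = 75625 ≡ 103
250^64 ≡ 103^2 = 10609 ≡ 171
250^128 ≡ 171^2 = 29241 ≡ 76
198 = 128 + 64 + 4 + 2, so 250^198 ≡ 76·171·113·179 ≡ 114 (mod 307)
Right side y^r · r^s mod p:
103^2 = 10609 ≡ 171
103^4 ≡ 171^2 = 29241 ≡ 76
103^8 ≡ 76^2 = 5776 ≡ 250
103^16 ≡ 250^2 = 62500 ≡ 179
103^32 ≡ 179^2 = 32041 ≡ 113
103^64 ≡ 113^2 = 12769 ≡ 182
103^128 ≡ 182^2 = 33124 ≡ 275
253 = 128 + 64 + 32 + 16 + 8 + 4 + 1, so 103^253 ≡ 275·182·113·179·250·76·103 ≡ 79 (mod 307)
253^0 mod 307 = 1
79·1 = 79 ≡ 79 (mod 307)
114 ≠ 79, so verification fails.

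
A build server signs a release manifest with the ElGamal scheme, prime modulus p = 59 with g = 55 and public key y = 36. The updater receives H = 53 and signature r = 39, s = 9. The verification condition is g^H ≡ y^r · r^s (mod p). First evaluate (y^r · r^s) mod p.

14

Squares mod 59: 36^1≡36, 36^2≡57, 36^4≡4, 36^8≡16, 36^16≡20, 36^32≡46
39 = 32 + 4 + 2 + 1, so 36^39 ≡ 46·4·57·36 ≡ 27 (mod 59)
Squares mod 59: 39^1≡39, 39^2≡46, 39^4≡51, 39^8≡5
9 = 8 + 1, so 39^9 ≡ 5·39 ≡ 18 (mod 59)
y^r · r^s ≡ 27·18 = 486 ≡ 14 (mod 59)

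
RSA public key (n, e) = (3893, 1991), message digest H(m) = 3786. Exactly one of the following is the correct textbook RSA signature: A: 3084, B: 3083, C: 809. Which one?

Candidate A: Squares mod 3893: 3084^1≡3084, 3084^2≡457, 3084^4≡2520, 3084^8≡917, 3084^16≡1, 3084^32≡1, 3084^64≡1, 3084^128≡1, 3084^256≡1, 3084^512≡1, 3084^1024≡1; 1991 = 1024 + 512 + 256 + 128 + 64 + 4 + 2 + 1, so 3084^1991 ≡ 1·1·1·1·1·2520·457·3084 ≡ 3786 (mod 3893)
  → matches H(m) = 3786
Candidate B: Squares mod 3893: 3083^1≡3083, 3083^2≡2076, 3083^4≡225, 3083^8≡16, 3083^16≡256, 3083^32≡3248, 3083^64≡3367, 3083^128≡273, 3083^256≡562, 3083^512≡511, 3083^1024≡290; 1991 = 1024 + 512 + 256 + 128 + 64 + 4 + 2 + 1, so 3083^1991 ≡ 290·511·562·273·3367·225·2076·3083 ≡ 1748 (mod 3893)
Candidate C: Squares mod 3893: 809^1≡809, 809^2≡457, 809^4≡2520, 809^8≡917, 809^16≡1, 809^32≡1, 809^64≡1, 809^128≡1, 809^256≡1, 809^512≡1, 809^1024≡1; 1991 = 1024 + 512 + 256 + 128 + 64 + 4 + 2 + 1, so 809^1991 ≡ 1·1·1·1·1·2520·457·809 ≡ 107 (mod 3893)

A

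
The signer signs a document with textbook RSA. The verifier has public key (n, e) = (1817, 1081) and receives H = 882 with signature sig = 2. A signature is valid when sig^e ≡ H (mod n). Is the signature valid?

sig^2 ≡ 2^2 = 4
sig^4 ≡ 4^2 = 16
sig^8 ≡ 16^2 = 256
sig^16 ≡ 256^2 = 65536 ≡ 124
sig^32 ≡ 124^2 = 15376 ≡ 840
sig^64 ≡ 840^2 = 705600 ≡ 604
sig^128 ≡ 604^2 = 364816 ≡ 1416
sig^256 ≡ 1416^2 = 2005056 ≡ 905
sig^512 ≡ 905^2 = 819025 ≡ 1375
sig^1024 ≡ 1375^2 = 1890625 ≡ 945
1081 = 1024 + 32 + 16 + 8 + 1, so sig^1081 ≡ 945·840·124·256·2 ≡ 882 (mod 1817)
sig^1081 mod 1817 = 882 matches H.

valid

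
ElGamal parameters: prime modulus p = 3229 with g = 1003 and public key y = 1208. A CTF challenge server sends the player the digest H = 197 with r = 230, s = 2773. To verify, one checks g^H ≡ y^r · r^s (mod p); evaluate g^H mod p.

2574

1003^2 = 1006009 ≡ 1790
1003^4 ≡ 1790^2 = 3204100 ≡ 932
1003^8 ≡ 932^2 = 868624 ≡ 23
1003^16 ≡ 23^2 = 529
1003^32 ≡ 529^2 = 279841 ≡ 2147
1003^64 ≡ 2147^2 = 4609609 ≡ 1826
1003^128 ≡ 1826^2 = 3334276 ≡ 1948
197 = 128 + 64 + 4 + 1, so 1003^197 ≡ 1948·1826·932·1003 ≡ 2574 (mod 3229)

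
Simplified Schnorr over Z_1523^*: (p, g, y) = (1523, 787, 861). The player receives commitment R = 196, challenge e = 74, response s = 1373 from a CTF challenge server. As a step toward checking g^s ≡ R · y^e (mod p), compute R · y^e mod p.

1138

861^74 mod 1523 = 270
R · y^e ≡ 196·270 = 52920 ≡ 1138 (mod 1523)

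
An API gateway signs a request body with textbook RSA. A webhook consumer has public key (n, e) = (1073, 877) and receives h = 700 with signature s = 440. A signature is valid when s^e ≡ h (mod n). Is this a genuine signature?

Squares mod 1073: s^1≡440, s^2≡460, s^4≡219, s^8≡749, s^16≡895, s^32≡567, s^64≡662, s^128≡460, s^256≡219, s^512≡749
877 = 512 + 256 + 64 + 32 + 8 + 4 + 1, so s^877 ≡ 749·219·662·567·749·219·440 ≡ 700 (mod 1073)
700 = h, so the signature checks out.

genuine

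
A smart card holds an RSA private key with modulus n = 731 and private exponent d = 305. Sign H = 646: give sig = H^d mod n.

646

Squares mod 731: H^1≡646, H^2≡646, H^4≡646, H^8≡646, H^16≡646, H^32≡646, H^64≡646, H^128≡646, H^256≡646
305 = 256 + 32 + 16 + 1, so H^305 ≡ 646·646·646·646 ≡ 646 (mod 731)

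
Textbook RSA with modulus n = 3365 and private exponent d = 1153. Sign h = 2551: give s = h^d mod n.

h^2 ≡ 2551^2 = 6507601 ≡ 3056
h^4 ≡ 3056^2 = 9339136 ≡ 1261
h^8 ≡ 1261^2 = 1590121 ≡ 1841
h^16 ≡ 1841^2 = 3389281 ≡ 726
h^32 ≡ 726^2 = 527076 ≡ 2136
h^64 ≡ 2136^2 = 4562496 ≡ 2921
h^128 ≡ 2921^2 = 8532241 ≡ 1966
h^256 ≡ 1966^2 = 3865156 ≡ 2136
h^512 ≡ 2136^2 = 4562496 ≡ 2921
h^1024 ≡ 2921^2 = 8532241 ≡ 1966
1153 = 1024 + 128 + 1, so h^1153 ≡ 1966·1966·2551 ≡ 1001 (mod 3365)

1001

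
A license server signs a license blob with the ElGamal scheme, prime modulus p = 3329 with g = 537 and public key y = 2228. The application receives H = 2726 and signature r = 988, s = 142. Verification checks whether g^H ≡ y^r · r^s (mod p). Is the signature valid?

Left side g^H mod p:
537^2726 mod 3329 = 601
Right side y^r · r^s mod p:
2228^988 mod 3329 = 2794
988^142 mod 3329 = 95
2794·95 = 265430 ≡ 2439 (mod 3329)
601 ≠ 2439, so verification fails.

invalid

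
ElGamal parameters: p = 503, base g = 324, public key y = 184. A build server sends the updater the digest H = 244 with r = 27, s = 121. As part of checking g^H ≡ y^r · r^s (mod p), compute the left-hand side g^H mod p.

324^2 = 104976 ≡ 352
324^4 ≡ 352^2 = 123904 ≡ 166
324^8 ≡ 166^2 = 27556 ≡ 394
324^16 ≡ 394^2 = 155236 ≡ 312
324^32 ≡ 312^2 = 97344 ≡ 265
324^64 ≡ 265^2 = 70225 ≡ 308
324^128 ≡ 308^2 = 94864 ≡ 300
244 = 128 + 64 + 32 + 16 + 4, so 324^244 ≡ 300·308·265·312·166 ≡ 177 (mod 503)

177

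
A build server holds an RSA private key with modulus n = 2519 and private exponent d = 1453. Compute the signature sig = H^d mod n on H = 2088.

2104

H^2 ≡ 2088^2 = 4359744 ≡ 1874
H^4 ≡ 1874^2 = 3511876 ≡ 390
H^8 ≡ 390^2 = 152100 ≡ 960
H^16 ≡ 960^2 = 921600 ≡ 2165
H^32 ≡ 2165^2 = 4687225 ≡ 1885
H^64 ≡ 1885^2 = 3553225 ≡ 1435
H^128 ≡ 1435^2 = 2059225 ≡ 1202
H^256 ≡ 1202^2 = 1444804 ≡ 1417
H^512 ≡ 1417^2 = 2007889 ≡ 246
H^1024 ≡ 246^2 = 60516 ≡ 60
1453 = 1024 + 256 + 128 + 32 + 8 + 4 + 1, so H^1453 ≡ 60·1417·1202·1885·960·390·2088 ≡ 2104 (mod 2519)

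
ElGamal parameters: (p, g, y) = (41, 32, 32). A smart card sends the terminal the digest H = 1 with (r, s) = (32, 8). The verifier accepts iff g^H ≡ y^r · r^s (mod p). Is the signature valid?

invalid

Left side g^H mod p:
32^1 mod 41 = 32
Right side y^r · r^s mod p:
32^2 = 1024 ≡ 40
32^4 ≡ 40^2 = 1600 ≡ 1
32^8 ≡ 1^2 = 1
32^16 ≡ 1^2 = 1
32^32 ≡ 1^2 = 1
32^2 = 1024 ≡ 40
32^4 ≡ 40^2 = 1600 ≡ 1
32^8 ≡ 1^2 = 1
1·1 = 1 ≡ 1 (mod 41)
32 ≠ 1, so verification fails.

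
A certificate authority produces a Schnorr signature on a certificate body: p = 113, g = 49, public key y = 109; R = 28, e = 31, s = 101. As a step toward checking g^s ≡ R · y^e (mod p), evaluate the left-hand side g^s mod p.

Squares mod 113: 49^1≡49, 49^2≡28, 49^4≡106, 49^8≡49, 49^16≡28, 49^32≡106, 49^64≡49
101 = 64 + 32 + 4 + 1, so 49^101 ≡ 49·106·106·49 ≡ 16 (mod 113)

16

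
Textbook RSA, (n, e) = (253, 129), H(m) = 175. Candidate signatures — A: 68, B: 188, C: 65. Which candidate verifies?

C

Candidate A: Squares mod 253: 68^1≡68, 68^2≡70, 68^4≡93, 68^8≡47, 68^16≡185, 68^32≡70, 68^64≡93, 68^128≡47; 129 = 128 + 1, so 68^129 ≡ 47·68 ≡ 160 (mod 253)
Candidate B: Squares mod 253: 188^1≡188, 188^2≡177, 188^4≡210, 188^8≡78, 188^16≡12, 188^32≡144, 188^64≡243, 188^128≡100; 129 = 128 + 1, so 188^129 ≡ 100·188 ≡ 78 (mod 253)
Candidate C: Squares mod 253: 65^1≡65, 65^2≡177, 65^4≡210, 65^8≡78, 65^16≡12, 65^32≡144, 65^64≡243, 65^128≡100; 129 = 128 + 1, so 65^129 ≡ 100·65 ≡ 175 (mod 253)
  → matches H(m) = 175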